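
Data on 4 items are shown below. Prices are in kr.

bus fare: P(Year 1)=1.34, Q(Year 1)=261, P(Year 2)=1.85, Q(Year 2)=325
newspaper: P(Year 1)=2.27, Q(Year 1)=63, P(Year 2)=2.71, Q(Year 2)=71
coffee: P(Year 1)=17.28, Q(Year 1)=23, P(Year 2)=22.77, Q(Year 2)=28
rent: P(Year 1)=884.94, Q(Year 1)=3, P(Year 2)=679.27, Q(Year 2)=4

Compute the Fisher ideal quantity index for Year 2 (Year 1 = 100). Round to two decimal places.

129.68

Laspeyres component (base-period weights):
ΣP(Year 1)Q(Year 2) = 1.34×325 + 2.27×71 + 17.28×28 + 884.94×4 = 435.5 + 161.17 + 483.84 + 3539.76 = 4620.27
ΣP(Year 1)Q(Year 1) = 1.34×261 + 2.27×63 + 17.28×23 + 884.94×3 = 349.74 + 143.01 + 397.44 + 2654.82 = 3545.01
L = 4620.27 / 3545.01 × 100 = 130.3316
Paasche component (current-period weights):
ΣP(Year 2)Q(Year 2) = 1.85×325 + 2.71×71 + 22.77×28 + 679.27×4 = 601.25 + 192.41 + 637.56 + 2717.08 = 4148.3
ΣP(Year 2)Q(Year 1) = 1.85×261 + 2.71×63 + 22.77×23 + 679.27×3 = 482.85 + 170.73 + 523.71 + 2037.81 = 3215.1
P = 4148.3 / 3215.1 × 100 = 129.0255
Fisher = √(L × P) = √(130.3316 × 129.0255) = 129.6769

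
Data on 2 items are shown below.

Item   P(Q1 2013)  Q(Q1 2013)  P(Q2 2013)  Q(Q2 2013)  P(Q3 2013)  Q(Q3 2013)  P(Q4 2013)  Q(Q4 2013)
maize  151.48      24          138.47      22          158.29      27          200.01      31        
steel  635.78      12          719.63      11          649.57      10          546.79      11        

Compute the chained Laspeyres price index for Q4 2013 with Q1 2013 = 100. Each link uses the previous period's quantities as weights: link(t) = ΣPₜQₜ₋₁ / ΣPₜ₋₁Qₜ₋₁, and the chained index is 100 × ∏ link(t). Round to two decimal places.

Link Q1 2013→Q2 2013:
ΣP(Q2 2013)Q(Q1 2013) = 138.47×24 + 719.63×12 = 3323.28 + 8635.56 = 11958.84
ΣP(Q1 2013)Q(Q1 2013) = 151.48×24 + 635.78×12 = 3635.52 + 7629.36 = 11264.88
link = 11958.84/11264.88 = 1.061604
Link Q2 2013→Q3 2013:
ΣP(Q3 2013)Q(Q2 2013) = 158.29×22 + 649.57×11 = 3482.38 + 7145.27 = 10627.65
ΣP(Q2 2013)Q(Q2 2013) = 138.47×22 + 719.63×11 = 3046.34 + 7915.93 = 10962.27
link = 10627.65/10962.27 = 0.969475
Link Q3 2013→Q4 2013:
ΣP(Q4 2013)Q(Q3 2013) = 200.01×27 + 546.79×10 = 5400.27 + 5467.9 = 10868.17
ΣP(Q3 2013)Q(Q3 2013) = 158.29×27 + 649.57×10 = 4273.83 + 6495.7 = 10769.53
link = 10868.17/10769.53 = 1.009159
Chained index = 100 × 1.061604 × 0.969475 × 1.009159 = 103.8625

103.86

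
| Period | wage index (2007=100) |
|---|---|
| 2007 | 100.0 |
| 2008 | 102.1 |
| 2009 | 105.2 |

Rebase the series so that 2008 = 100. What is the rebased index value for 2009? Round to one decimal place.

103.0

Rebased(2009) = 105.2 / 102.1 × 100 = 103.0362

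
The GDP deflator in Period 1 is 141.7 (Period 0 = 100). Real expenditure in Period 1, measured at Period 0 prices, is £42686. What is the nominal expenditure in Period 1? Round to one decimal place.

60486.1

Nominal = Real × (Index/100) = 42686 × (141.7/100)
        = 42686 × 1.417 = 60486.0620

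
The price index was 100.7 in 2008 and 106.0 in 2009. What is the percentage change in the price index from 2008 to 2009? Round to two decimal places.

5.26%

Change = (106.0 − 100.7) / 100.7 × 100
       = 5.3 / 100.7 × 100 = 5.2632%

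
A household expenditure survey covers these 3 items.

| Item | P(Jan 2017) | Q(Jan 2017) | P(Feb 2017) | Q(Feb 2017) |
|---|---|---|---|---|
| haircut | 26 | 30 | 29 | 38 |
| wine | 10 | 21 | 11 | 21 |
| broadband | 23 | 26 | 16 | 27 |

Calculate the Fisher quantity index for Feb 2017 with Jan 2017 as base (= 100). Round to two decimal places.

115.44

Laspeyres component (base-period weights):
ΣP(Jan 2017)Q(Feb 2017) = 26×38 + 10×21 + 23×27 = 988 + 210 + 621 = 1819
ΣP(Jan 2017)Q(Jan 2017) = 26×30 + 10×21 + 23×26 = 780 + 210 + 598 = 1588
L = 1819 / 1588 × 100 = 114.5466
Paasche component (current-period weights):
ΣP(Feb 2017)Q(Feb 2017) = 29×38 + 11×21 + 16×27 = 1102 + 231 + 432 = 1765
ΣP(Feb 2017)Q(Jan 2017) = 29×30 + 11×21 + 16×26 = 870 + 231 + 416 = 1517
P = 1765 / 1517 × 100 = 116.3481
Fisher = √(L × P) = √(114.5466 × 116.3481) = 115.4438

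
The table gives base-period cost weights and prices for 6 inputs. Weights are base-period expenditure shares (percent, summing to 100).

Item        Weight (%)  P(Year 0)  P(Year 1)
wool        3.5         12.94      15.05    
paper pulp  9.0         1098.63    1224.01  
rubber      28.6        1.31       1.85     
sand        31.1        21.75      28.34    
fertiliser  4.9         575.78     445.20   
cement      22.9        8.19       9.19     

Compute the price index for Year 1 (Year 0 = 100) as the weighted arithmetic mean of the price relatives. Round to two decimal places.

124.49

wool: 3.5 × (15.05/12.94) = 3.5 × 1.163060 = 4.0707
paper pulp: 9.0 × (1224.01/1098.63) = 9.0 × 1.114124 = 10.0271
rubber: 28.6 × (1.85/1.31) = 28.6 × 1.412214 = 40.3893
sand: 31.1 × (28.34/21.75) = 31.1 × 1.302989 = 40.5229
fertiliser: 4.9 × (445.20/575.78) = 4.9 × 0.773212 = 3.7887
cement: 22.9 × (9.19/8.19) = 22.9 × 1.122100 = 25.6961
Index = Σ wᵢ·(p₁ᵢ/p₀ᵢ) = 4.0707 + 10.0271 + 40.3893 + 40.5229 + 3.7887 + 25.6961 = 124.4949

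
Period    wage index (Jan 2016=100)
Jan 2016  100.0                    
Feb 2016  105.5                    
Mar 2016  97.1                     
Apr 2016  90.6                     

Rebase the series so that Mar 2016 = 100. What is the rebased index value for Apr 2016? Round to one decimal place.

93.3

Rebased(Apr 2016) = 90.6 / 97.1 × 100 = 93.3059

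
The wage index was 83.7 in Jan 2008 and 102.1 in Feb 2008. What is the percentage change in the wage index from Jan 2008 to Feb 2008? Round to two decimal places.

21.98%

Change = (102.1 − 83.7) / 83.7 × 100
       = 18.4 / 83.7 × 100 = 21.9833%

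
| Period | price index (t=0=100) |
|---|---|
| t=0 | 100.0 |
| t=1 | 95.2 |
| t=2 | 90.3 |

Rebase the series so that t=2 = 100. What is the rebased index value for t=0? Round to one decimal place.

110.7

Rebased(t=0) = 100.0 / 90.3 × 100 = 110.7420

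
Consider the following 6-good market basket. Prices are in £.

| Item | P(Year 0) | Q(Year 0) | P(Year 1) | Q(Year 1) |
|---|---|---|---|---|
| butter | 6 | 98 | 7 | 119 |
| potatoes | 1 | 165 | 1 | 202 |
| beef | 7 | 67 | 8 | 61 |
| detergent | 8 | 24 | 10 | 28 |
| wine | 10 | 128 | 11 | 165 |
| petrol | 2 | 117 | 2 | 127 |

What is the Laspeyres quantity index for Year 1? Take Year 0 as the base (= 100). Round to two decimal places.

Laspeyres quantity index uses base-period prices as weights.
ΣP(Year 0)·Q(Year 1) = 6×119 + 1×202 + 7×61 + 8×28 + 10×165 + 2×127 = 714 + 202 + 427 + 224 + 1650 + 254 = 3471
ΣP(Year 0)·Q(Year 0) = 6×98 + 1×165 + 7×67 + 8×24 + 10×128 + 2×117 = 588 + 165 + 469 + 192 + 1280 + 234 = 2928
Index = 3471 / 2928 × 100 = 118.5451

118.55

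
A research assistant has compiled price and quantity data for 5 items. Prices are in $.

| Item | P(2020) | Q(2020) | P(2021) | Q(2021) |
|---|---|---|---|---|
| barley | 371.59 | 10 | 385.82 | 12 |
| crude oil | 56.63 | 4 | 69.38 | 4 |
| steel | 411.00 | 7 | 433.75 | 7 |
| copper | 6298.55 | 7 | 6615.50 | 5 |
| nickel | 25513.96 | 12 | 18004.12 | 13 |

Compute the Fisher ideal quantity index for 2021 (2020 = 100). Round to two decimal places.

Laspeyres component (base-period weights):
ΣP(2020)Q(2021) = 371.59×12 + 56.63×4 + 411.00×7 + 6298.55×5 + 25513.96×13 = 4459.08 + 226.52 + 2877 + 31492.75 + 331681.48 = 370736.83
ΣP(2020)Q(2020) = 371.59×10 + 56.63×4 + 411.00×7 + 6298.55×7 + 25513.96×12 = 3715.9 + 226.52 + 2877 + 44089.85 + 306167.52 = 357076.79
L = 370736.83 / 357076.79 × 100 = 103.8255
Paasche component (current-period weights):
ΣP(2021)Q(2021) = 385.82×12 + 69.38×4 + 433.75×7 + 6615.50×5 + 18004.12×13 = 4629.84 + 277.52 + 3036.25 + 33077.5 + 234053.56 = 275074.67
ΣP(2021)Q(2020) = 385.82×10 + 69.38×4 + 433.75×7 + 6615.50×7 + 18004.12×12 = 3858.2 + 277.52 + 3036.25 + 46308.5 + 216049.44 = 269529.91
P = 275074.67 / 269529.91 × 100 = 102.0572
Fisher = √(L × P) = √(103.8255 × 102.0572) = 102.9376

102.94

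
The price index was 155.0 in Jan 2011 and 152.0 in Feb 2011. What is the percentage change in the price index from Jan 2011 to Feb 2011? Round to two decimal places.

Change = (152.0 − 155.0) / 155.0 × 100
       = -3.0 / 155.0 × 100 = -1.9355%

-1.94%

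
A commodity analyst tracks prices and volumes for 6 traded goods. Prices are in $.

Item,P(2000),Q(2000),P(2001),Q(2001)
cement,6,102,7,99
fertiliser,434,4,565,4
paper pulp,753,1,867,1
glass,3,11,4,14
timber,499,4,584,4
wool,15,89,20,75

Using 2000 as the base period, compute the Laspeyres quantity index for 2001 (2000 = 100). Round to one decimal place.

Laspeyres quantity index uses base-period prices as weights.
ΣP(2000)·Q(2001) = 6×99 + 434×4 + 753×1 + 3×14 + 499×4 + 15×75 = 594 + 1736 + 753 + 42 + 1996 + 1125 = 6246
ΣP(2000)·Q(2000) = 6×102 + 434×4 + 753×1 + 3×11 + 499×4 + 15×89 = 612 + 1736 + 753 + 33 + 1996 + 1335 = 6465
Index = 6246 / 6465 × 100 = 96.6125

96.6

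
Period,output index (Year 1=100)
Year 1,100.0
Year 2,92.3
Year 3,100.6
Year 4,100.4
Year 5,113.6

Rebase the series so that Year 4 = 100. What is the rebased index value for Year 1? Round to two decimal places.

99.60

Rebased(Year 1) = 100.0 / 100.4 × 100 = 99.6016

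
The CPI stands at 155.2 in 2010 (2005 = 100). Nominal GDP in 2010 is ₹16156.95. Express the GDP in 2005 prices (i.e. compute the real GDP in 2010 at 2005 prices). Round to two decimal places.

10410.41

Real = Nominal ÷ (Index/100) = 16156.95 ÷ (155.2/100)
     = 16156.95 ÷ 1.552 = 10410.4059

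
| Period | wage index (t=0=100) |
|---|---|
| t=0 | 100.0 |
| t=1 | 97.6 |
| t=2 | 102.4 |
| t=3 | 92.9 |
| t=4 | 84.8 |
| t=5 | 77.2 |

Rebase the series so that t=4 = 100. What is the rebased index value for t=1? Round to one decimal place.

Rebased(t=1) = 97.6 / 84.8 × 100 = 115.0943

115.1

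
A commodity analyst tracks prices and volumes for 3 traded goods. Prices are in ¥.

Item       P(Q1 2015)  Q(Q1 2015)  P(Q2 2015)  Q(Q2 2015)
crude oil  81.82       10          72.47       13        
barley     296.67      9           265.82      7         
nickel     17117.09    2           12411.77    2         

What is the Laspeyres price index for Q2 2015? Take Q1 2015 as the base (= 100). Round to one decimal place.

74.1

Laspeyres price index uses base-period quantities as weights.
ΣP(Q2 2015)·Q(Q1 2015) = 72.47×10 + 265.82×9 + 12411.77×2 = 724.7 + 2392.38 + 24823.54 = 27940.62
ΣP(Q1 2015)·Q(Q1 2015) = 81.82×10 + 296.67×9 + 17117.09×2 = 818.2 + 2670.03 + 34234.18 = 37722.41
Index = 27940.62 / 37722.41 × 100 = 74.0690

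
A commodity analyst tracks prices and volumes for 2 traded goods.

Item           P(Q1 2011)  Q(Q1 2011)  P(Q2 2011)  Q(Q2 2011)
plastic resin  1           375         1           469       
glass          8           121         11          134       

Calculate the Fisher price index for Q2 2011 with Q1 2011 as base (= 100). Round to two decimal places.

Laspeyres component (base-period weights):
ΣP(Q2 2011)Q(Q1 2011) = 1×375 + 11×121 = 375 + 1331 = 1706
ΣP(Q1 2011)Q(Q1 2011) = 1×375 + 8×121 = 375 + 968 = 1343
L = 1706 / 1343 × 100 = 127.0290
Paasche component (current-period weights):
ΣP(Q2 2011)Q(Q2 2011) = 1×469 + 11×134 = 469 + 1474 = 1943
ΣP(Q1 2011)Q(Q2 2011) = 1×469 + 8×134 = 469 + 1072 = 1541
P = 1943 / 1541 × 100 = 126.0870
Fisher = √(L × P) = √(127.0290 × 126.0870) = 126.5571

126.56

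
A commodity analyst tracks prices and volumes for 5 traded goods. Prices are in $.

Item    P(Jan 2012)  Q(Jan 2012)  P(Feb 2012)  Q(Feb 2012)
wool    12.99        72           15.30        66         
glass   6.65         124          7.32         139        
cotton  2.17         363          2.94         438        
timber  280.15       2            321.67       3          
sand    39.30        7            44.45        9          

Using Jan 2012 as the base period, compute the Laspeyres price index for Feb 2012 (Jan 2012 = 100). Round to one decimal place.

119.2

Laspeyres price index uses base-period quantities as weights.
ΣP(Feb 2012)·Q(Jan 2012) = 15.30×72 + 7.32×124 + 2.94×363 + 321.67×2 + 44.45×7 = 1101.6 + 907.68 + 1067.22 + 643.34 + 311.15 = 4030.99
ΣP(Jan 2012)·Q(Jan 2012) = 12.99×72 + 6.65×124 + 2.17×363 + 280.15×2 + 39.30×7 = 935.28 + 824.6 + 787.71 + 560.3 + 275.1 = 3382.99
Index = 4030.99 / 3382.99 × 100 = 119.1547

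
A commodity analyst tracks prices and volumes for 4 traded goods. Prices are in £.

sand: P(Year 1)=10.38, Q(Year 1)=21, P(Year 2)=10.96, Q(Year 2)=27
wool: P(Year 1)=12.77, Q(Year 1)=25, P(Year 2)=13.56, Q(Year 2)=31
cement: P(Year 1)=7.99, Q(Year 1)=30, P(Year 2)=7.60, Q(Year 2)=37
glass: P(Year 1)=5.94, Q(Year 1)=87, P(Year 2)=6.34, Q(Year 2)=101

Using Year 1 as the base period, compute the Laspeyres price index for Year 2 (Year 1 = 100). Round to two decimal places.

Laspeyres price index uses base-period quantities as weights.
ΣP(Year 2)·Q(Year 1) = 10.96×21 + 13.56×25 + 7.60×30 + 6.34×87 = 230.16 + 339 + 228 + 551.58 = 1348.74
ΣP(Year 1)·Q(Year 1) = 10.38×21 + 12.77×25 + 7.99×30 + 5.94×87 = 217.98 + 319.25 + 239.7 + 516.78 = 1293.71
Index = 1348.74 / 1293.71 × 100 = 104.2537

104.25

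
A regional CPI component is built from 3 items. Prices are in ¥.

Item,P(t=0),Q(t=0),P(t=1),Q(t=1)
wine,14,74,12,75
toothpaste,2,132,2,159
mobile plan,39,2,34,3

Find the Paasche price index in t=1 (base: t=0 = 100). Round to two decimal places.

Paasche price index uses current-period quantities as weights.
ΣP(t=1)·Q(t=1) = 12×75 + 2×159 + 34×3 = 900 + 318 + 102 = 1320
ΣP(t=0)·Q(t=1) = 14×75 + 2×159 + 39×3 = 1050 + 318 + 117 = 1485
Index = 1320 / 1485 × 100 = 88.8889

88.89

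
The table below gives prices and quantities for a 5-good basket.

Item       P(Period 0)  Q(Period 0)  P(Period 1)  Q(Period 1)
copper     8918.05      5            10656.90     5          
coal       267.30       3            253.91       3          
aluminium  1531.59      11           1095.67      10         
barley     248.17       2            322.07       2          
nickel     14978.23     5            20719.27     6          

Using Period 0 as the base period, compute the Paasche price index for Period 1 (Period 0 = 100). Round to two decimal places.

Paasche price index uses current-period quantities as weights.
ΣP(Period 1)·Q(Period 1) = 10656.90×5 + 253.91×3 + 1095.67×10 + 322.07×2 + 20719.27×6 = 53284.5 + 761.73 + 10956.7 + 644.14 + 124315.62 = 189962.69
ΣP(Period 0)·Q(Period 1) = 8918.05×5 + 267.30×3 + 1531.59×10 + 248.17×2 + 14978.23×6 = 44590.25 + 801.9 + 15315.9 + 496.34 + 89869.38 = 151073.77
Index = 189962.69 / 151073.77 × 100 = 125.7417

125.74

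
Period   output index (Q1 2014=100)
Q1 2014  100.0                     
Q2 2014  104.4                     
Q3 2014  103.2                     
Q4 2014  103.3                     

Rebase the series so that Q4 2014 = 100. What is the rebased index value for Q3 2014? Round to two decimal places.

99.90

Rebased(Q3 2014) = 103.2 / 103.3 × 100 = 99.9032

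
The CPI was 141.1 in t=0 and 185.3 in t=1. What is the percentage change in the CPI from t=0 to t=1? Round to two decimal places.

Change = (185.3 − 141.1) / 141.1 × 100
       = 44.2 / 141.1 × 100 = 31.3253%

31.33%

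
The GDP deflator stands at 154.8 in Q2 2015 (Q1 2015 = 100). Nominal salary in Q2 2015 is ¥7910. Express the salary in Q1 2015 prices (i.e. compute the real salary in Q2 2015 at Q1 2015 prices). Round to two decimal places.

5109.82

Real = Nominal ÷ (Index/100) = 7910 ÷ (154.8/100)
     = 7910 ÷ 1.548 = 5109.8191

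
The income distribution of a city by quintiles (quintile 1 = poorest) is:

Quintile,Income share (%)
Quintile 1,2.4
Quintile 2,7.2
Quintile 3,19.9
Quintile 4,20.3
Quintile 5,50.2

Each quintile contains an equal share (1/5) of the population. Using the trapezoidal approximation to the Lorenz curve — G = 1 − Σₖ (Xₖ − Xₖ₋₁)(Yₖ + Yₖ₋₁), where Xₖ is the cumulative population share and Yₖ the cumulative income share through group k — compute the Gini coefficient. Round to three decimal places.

0.435

Cumulative income shares Yₖ: 0.0240, 0.0960, 0.2950, 0.4980, 1.0000
Σ (Xₖ−Xₖ₋₁)(Yₖ+Yₖ₋₁) = (1/5)(0.0240+0.0000) + (1/5)(0.0960+0.0240) + (1/5)(0.2950+0.0960) + (1/5)(0.4980+0.2950) + (1/5)(1.0000+0.4980)
  = 0.0048 + 0.0240 + 0.0782 + 0.1586 + 0.2996 = 0.5652
G = 1 − 0.5652 = 0.4348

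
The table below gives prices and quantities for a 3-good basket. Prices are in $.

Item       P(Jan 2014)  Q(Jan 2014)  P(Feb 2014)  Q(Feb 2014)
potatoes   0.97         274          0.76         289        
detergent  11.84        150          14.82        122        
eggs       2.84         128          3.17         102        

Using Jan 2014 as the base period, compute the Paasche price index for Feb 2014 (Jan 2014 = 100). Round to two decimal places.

116.71

Paasche price index uses current-period quantities as weights.
ΣP(Feb 2014)·Q(Feb 2014) = 0.76×289 + 14.82×122 + 3.17×102 = 219.64 + 1808.04 + 323.34 = 2351.02
ΣP(Jan 2014)·Q(Feb 2014) = 0.97×289 + 11.84×122 + 2.84×102 = 280.33 + 1444.48 + 289.68 = 2014.49
Index = 2351.02 / 2014.49 × 100 = 116.7055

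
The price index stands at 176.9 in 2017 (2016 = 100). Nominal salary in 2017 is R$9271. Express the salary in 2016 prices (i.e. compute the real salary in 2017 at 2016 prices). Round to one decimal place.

5240.8

Real = Nominal ÷ (Index/100) = 9271 ÷ (176.9/100)
     = 9271 ÷ 1.769 = 5240.8140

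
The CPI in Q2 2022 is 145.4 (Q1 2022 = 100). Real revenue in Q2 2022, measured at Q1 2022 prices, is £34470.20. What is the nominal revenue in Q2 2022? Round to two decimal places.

50119.67

Nominal = Real × (Index/100) = 34470.20 × (145.4/100)
        = 34470.20 × 1.454 = 50119.6708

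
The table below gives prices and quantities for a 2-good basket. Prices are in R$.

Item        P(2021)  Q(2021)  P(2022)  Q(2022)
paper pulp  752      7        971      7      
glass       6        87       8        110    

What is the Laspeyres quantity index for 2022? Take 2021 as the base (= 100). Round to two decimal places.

102.39

Laspeyres quantity index uses base-period prices as weights.
ΣP(2021)·Q(2022) = 752×7 + 6×110 = 5264 + 660 = 5924
ΣP(2021)·Q(2021) = 752×7 + 6×87 = 5264 + 522 = 5786
Index = 5924 / 5786 × 100 = 102.3851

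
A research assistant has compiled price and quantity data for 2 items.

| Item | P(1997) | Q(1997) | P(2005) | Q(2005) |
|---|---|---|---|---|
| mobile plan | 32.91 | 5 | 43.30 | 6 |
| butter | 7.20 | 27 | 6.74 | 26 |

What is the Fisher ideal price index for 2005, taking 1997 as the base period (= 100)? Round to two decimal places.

112.05

Laspeyres component (base-period weights):
ΣP(2005)Q(1997) = 43.30×5 + 6.74×27 = 216.5 + 181.98 = 398.48
ΣP(1997)Q(1997) = 32.91×5 + 7.20×27 = 164.55 + 194.4 = 358.95
L = 398.48 / 358.95 × 100 = 111.0127
Paasche component (current-period weights):
ΣP(2005)Q(2005) = 43.30×6 + 6.74×26 = 259.8 + 175.24 = 435.04
ΣP(1997)Q(2005) = 32.91×6 + 7.20×26 = 197.46 + 187.2 = 384.66
P = 435.04 / 384.66 × 100 = 113.0973
Fisher = √(L × P) = √(111.0127 × 113.0973) = 112.0501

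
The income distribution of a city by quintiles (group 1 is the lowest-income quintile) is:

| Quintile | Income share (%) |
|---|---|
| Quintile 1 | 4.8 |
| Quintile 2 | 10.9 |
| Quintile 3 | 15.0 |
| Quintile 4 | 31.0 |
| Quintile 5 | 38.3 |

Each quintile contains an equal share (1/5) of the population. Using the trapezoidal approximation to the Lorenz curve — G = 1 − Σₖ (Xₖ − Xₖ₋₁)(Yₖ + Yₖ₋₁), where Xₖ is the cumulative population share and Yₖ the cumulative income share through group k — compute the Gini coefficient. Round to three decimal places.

Cumulative income shares Yₖ: 0.0480, 0.1570, 0.3070, 0.6170, 1.0000
Σ (Xₖ−Xₖ₋₁)(Yₖ+Yₖ₋₁) = (1/5)(0.0480+0.0000) + (1/5)(0.1570+0.0480) + (1/5)(0.3070+0.1570) + (1/5)(0.6170+0.3070) + (1/5)(1.0000+0.6170)
  = 0.0096 + 0.0410 + 0.0928 + 0.1848 + 0.3234 = 0.6516
G = 1 − 0.6516 = 0.3484

0.348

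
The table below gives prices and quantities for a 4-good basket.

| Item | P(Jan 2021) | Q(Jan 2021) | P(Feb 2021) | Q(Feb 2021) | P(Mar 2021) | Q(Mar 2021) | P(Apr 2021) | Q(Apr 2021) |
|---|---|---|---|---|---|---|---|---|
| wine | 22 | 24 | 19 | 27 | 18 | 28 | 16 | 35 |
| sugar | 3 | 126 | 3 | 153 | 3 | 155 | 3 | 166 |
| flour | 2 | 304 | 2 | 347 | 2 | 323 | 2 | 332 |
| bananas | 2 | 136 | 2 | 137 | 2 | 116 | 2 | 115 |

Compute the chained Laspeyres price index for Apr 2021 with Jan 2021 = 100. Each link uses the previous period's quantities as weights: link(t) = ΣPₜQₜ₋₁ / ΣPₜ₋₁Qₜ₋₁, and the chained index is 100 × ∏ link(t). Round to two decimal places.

Link Jan 2021→Feb 2021:
ΣP(Feb 2021)Q(Jan 2021) = 19×24 + 3×126 + 2×304 + 2×136 = 456 + 378 + 608 + 272 = 1714
ΣP(Jan 2021)Q(Jan 2021) = 22×24 + 3×126 + 2×304 + 2×136 = 528 + 378 + 608 + 272 = 1786
link = 1714/1786 = 0.959686
Link Feb 2021→Mar 2021:
ΣP(Mar 2021)Q(Feb 2021) = 18×27 + 3×153 + 2×347 + 2×137 = 486 + 459 + 694 + 274 = 1913
ΣP(Feb 2021)Q(Feb 2021) = 19×27 + 3×153 + 2×347 + 2×137 = 513 + 459 + 694 + 274 = 1940
link = 1913/1940 = 0.986082
Link Mar 2021→Apr 2021:
ΣP(Apr 2021)Q(Mar 2021) = 16×28 + 3×155 + 2×323 + 2×116 = 448 + 465 + 646 + 232 = 1791
ΣP(Mar 2021)Q(Mar 2021) = 18×28 + 3×155 + 2×323 + 2×116 = 504 + 465 + 646 + 232 = 1847
link = 1791/1847 = 0.969681
Chained index = 100 × 0.959686 × 0.986082 × 0.969681 = 91.7638

91.76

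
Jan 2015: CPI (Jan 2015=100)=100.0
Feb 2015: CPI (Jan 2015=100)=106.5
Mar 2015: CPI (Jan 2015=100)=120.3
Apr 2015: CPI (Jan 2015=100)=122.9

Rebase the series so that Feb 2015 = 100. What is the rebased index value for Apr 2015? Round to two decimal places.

115.40

Rebased(Apr 2015) = 122.9 / 106.5 × 100 = 115.3991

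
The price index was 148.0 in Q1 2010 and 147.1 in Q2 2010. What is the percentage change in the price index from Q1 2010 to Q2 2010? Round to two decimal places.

-0.61%

Change = (147.1 − 148.0) / 148.0 × 100
       = -0.9 / 148.0 × 100 = -0.6081%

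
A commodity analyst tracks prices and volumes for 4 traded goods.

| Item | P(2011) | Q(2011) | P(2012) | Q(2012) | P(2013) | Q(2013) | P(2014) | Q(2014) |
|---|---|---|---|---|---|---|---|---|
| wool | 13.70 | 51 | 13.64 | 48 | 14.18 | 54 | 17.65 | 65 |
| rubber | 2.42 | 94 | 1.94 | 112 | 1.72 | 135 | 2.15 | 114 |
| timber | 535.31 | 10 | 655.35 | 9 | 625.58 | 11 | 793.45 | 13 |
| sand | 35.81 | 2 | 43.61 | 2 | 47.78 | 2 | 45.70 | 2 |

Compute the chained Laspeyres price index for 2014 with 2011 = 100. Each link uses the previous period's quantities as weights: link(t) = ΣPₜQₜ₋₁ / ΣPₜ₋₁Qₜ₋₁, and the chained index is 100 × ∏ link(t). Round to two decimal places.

Link 2011→2012:
ΣP(2012)Q(2011) = 13.64×51 + 1.94×94 + 655.35×10 + 43.61×2 = 695.64 + 182.36 + 6553.5 + 87.22 = 7518.72
ΣP(2011)Q(2011) = 13.70×51 + 2.42×94 + 535.31×10 + 35.81×2 = 698.7 + 227.48 + 5353.1 + 71.62 = 6350.9
link = 7518.72/6350.9 = 1.183883
Link 2012→2013:
ΣP(2013)Q(2012) = 14.18×48 + 1.72×112 + 625.58×9 + 47.78×2 = 680.64 + 192.64 + 5630.22 + 95.56 = 6599.06
ΣP(2012)Q(2012) = 13.64×48 + 1.94×112 + 655.35×9 + 43.61×2 = 654.72 + 217.28 + 5898.15 + 87.22 = 6857.37
link = 6599.06/6857.37 = 0.962331
Link 2013→2014:
ΣP(2014)Q(2013) = 17.65×54 + 2.15×135 + 793.45×11 + 45.70×2 = 953.1 + 290.25 + 8727.95 + 91.4 = 10062.7
ΣP(2013)Q(2013) = 14.18×54 + 1.72×135 + 625.58×11 + 47.78×2 = 765.72 + 232.2 + 6881.38 + 95.56 = 7974.86
link = 10062.7/7974.86 = 1.261803
Chained index = 100 × 1.183883 × 0.962331 × 1.261803 = 143.7555

143.76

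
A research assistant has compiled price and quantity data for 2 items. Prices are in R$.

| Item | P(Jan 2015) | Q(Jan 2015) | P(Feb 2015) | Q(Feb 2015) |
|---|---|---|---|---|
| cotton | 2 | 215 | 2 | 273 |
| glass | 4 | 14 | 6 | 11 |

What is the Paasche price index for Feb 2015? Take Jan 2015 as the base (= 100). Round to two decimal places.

Paasche price index uses current-period quantities as weights.
ΣP(Feb 2015)·Q(Feb 2015) = 2×273 + 6×11 = 546 + 66 = 612
ΣP(Jan 2015)·Q(Feb 2015) = 2×273 + 4×11 = 546 + 44 = 590
Index = 612 / 590 × 100 = 103.7288

103.73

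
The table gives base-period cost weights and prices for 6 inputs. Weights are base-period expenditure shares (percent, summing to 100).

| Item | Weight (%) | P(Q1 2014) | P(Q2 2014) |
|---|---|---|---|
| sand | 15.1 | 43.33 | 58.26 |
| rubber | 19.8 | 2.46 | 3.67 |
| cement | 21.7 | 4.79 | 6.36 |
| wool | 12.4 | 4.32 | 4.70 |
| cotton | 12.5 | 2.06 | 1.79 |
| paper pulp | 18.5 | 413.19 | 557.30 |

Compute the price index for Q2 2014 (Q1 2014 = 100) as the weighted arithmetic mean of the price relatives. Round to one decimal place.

sand: 15.1 × (58.26/43.33) = 15.1 × 1.344565 = 20.3029
rubber: 19.8 × (3.67/2.46) = 19.8 × 1.491870 = 29.5390
cement: 21.7 × (6.36/4.79) = 21.7 × 1.327766 = 28.8125
wool: 12.4 × (4.70/4.32) = 12.4 × 1.087963 = 13.4907
cotton: 12.5 × (1.79/2.06) = 12.5 × 0.868932 = 10.8617
paper pulp: 18.5 × (557.30/413.19) = 18.5 × 1.348774 = 24.9523
Index = Σ wᵢ·(p₁ᵢ/p₀ᵢ) = 20.3029 + 29.5390 + 28.8125 + 13.4907 + 10.8617 + 24.9523 = 127.9592

128.0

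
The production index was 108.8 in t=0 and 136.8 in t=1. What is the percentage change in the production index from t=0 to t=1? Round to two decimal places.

25.74%

Change = (136.8 − 108.8) / 108.8 × 100
       = 28.0 / 108.8 × 100 = 25.7353%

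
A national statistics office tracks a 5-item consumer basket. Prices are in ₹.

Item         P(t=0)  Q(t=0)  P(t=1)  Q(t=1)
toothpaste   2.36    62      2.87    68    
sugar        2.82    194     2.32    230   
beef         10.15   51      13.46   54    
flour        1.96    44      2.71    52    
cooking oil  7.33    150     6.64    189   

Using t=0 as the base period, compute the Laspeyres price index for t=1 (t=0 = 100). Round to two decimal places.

Laspeyres price index uses base-period quantities as weights.
ΣP(t=1)·Q(t=0) = 2.87×62 + 2.32×194 + 13.46×51 + 2.71×44 + 6.64×150 = 177.94 + 450.08 + 686.46 + 119.24 + 996 = 2429.72
ΣP(t=0)·Q(t=0) = 2.36×62 + 2.82×194 + 10.15×51 + 1.96×44 + 7.33×150 = 146.32 + 547.08 + 517.65 + 86.24 + 1099.5 = 2396.79
Index = 2429.72 / 2396.79 × 100 = 101.3739

101.37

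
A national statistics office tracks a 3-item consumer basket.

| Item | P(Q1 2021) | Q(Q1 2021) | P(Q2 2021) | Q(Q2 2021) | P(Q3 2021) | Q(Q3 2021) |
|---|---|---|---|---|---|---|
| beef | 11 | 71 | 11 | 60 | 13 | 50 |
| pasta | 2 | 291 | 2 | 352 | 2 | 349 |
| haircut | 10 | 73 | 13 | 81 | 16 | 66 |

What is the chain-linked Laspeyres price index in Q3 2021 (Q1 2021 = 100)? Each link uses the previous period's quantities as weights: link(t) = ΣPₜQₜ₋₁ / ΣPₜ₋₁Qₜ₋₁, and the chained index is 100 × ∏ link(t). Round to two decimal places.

127.05

Link Q1 2021→Q2 2021:
ΣP(Q2 2021)Q(Q1 2021) = 11×71 + 2×291 + 13×73 = 781 + 582 + 949 = 2312
ΣP(Q1 2021)Q(Q1 2021) = 11×71 + 2×291 + 10×73 = 781 + 582 + 730 = 2093
link = 2312/2093 = 1.104634
Link Q2 2021→Q3 2021:
ΣP(Q3 2021)Q(Q2 2021) = 13×60 + 2×352 + 16×81 = 780 + 704 + 1296 = 2780
ΣP(Q2 2021)Q(Q2 2021) = 11×60 + 2×352 + 13×81 = 660 + 704 + 1053 = 2417
link = 2780/2417 = 1.150186
Chained index = 100 × 1.104634 × 1.150186 = 127.0535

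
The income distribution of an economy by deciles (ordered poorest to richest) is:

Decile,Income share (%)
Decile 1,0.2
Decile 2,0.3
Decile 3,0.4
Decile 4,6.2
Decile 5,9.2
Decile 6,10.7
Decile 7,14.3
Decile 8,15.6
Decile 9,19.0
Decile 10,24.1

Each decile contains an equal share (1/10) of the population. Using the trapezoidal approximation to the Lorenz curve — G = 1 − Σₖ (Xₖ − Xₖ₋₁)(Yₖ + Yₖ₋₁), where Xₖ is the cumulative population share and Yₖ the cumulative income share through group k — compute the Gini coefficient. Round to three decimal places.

0.448

Cumulative income shares Yₖ: 0.0020, 0.0050, 0.0090, 0.0710, 0.1630, 0.2700, 0.4130, 0.5690, 0.7590, 1.0000
Σ (Xₖ−Xₖ₋₁)(Yₖ+Yₖ₋₁) = (1/10)(0.0020+0.0000) + (1/10)(0.0050+0.0020) + (1/10)(0.0090+0.0050) + (1/10)(0.0710+0.0090) + (1/10)(0.1630+0.0710) + (1/10)(0.2700+0.1630) + (1/10)(0.4130+0.2700) + (1/10)(0.5690+0.4130) + (1/10)(0.7590+0.5690) + (1/10)(1.0000+0.7590)
  = 0.0002 + 0.0007 + 0.0014 + 0.0080 + 0.0234 + 0.0433 + 0.0683 + 0.0982 + 0.1328 + 0.1759 = 0.5522
G = 1 − 0.5522 = 0.4478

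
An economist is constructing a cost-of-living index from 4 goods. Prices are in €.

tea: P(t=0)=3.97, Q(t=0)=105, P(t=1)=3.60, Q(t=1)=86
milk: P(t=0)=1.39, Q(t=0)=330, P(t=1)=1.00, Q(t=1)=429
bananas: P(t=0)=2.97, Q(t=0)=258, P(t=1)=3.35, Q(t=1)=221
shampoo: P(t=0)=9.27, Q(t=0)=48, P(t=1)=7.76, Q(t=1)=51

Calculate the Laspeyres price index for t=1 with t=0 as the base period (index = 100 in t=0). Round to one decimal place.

93.2

Laspeyres price index uses base-period quantities as weights.
ΣP(t=1)·Q(t=0) = 3.60×105 + 1.00×330 + 3.35×258 + 7.76×48 = 378 + 330 + 864.3 + 372.48 = 1944.78
ΣP(t=0)·Q(t=0) = 3.97×105 + 1.39×330 + 2.97×258 + 9.27×48 = 416.85 + 458.7 + 766.26 + 444.96 = 2086.77
Index = 1944.78 / 2086.77 × 100 = 93.1957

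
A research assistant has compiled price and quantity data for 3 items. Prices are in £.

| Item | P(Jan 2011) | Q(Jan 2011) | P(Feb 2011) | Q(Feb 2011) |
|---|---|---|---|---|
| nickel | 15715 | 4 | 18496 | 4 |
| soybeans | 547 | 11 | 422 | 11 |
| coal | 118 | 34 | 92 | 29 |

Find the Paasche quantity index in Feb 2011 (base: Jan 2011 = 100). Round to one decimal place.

99.4

Paasche quantity index uses current-period prices as weights.
ΣP(Feb 2011)·Q(Feb 2011) = 18496×4 + 422×11 + 92×29 = 73984 + 4642 + 2668 = 81294
ΣP(Feb 2011)·Q(Jan 2011) = 18496×4 + 422×11 + 92×34 = 73984 + 4642 + 3128 = 81754
Index = 81294 / 81754 × 100 = 99.4373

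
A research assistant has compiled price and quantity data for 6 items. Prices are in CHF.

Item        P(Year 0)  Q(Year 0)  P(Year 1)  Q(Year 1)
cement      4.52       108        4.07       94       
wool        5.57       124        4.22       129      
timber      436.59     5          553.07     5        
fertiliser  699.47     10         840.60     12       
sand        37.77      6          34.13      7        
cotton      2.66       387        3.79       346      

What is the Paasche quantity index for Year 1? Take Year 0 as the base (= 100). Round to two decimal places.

Paasche quantity index uses current-period prices as weights.
ΣP(Year 1)·Q(Year 1) = 4.07×94 + 4.22×129 + 553.07×5 + 840.60×12 + 34.13×7 + 3.79×346 = 382.58 + 544.38 + 2765.35 + 10087.2 + 238.91 + 1311.34 = 15329.76
ΣP(Year 1)·Q(Year 0) = 4.07×108 + 4.22×124 + 553.07×5 + 840.60×10 + 34.13×6 + 3.79×387 = 439.56 + 523.28 + 2765.35 + 8406 + 204.78 + 1466.73 = 13805.7
Index = 15329.76 / 13805.7 × 100 = 111.0394

111.04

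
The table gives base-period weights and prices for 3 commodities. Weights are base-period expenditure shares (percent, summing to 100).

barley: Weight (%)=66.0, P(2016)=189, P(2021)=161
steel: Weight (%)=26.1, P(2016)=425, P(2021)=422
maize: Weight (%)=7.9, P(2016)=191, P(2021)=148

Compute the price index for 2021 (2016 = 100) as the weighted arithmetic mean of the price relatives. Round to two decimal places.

barley: 66.0 × (161/189) = 66.0 × 0.851852 = 56.2222
steel: 26.1 × (422/425) = 26.1 × 0.992941 = 25.9158
maize: 7.9 × (148/191) = 7.9 × 0.774869 = 6.1215
Index = Σ wᵢ·(p₁ᵢ/p₀ᵢ) = 56.2222 + 25.9158 + 6.1215 = 88.2595

88.26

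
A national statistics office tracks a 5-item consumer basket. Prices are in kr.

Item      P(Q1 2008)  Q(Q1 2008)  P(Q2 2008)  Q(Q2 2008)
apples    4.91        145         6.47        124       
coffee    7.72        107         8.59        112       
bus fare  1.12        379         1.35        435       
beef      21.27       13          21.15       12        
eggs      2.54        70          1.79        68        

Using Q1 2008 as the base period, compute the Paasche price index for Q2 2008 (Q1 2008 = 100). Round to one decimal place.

114.2

Paasche price index uses current-period quantities as weights.
ΣP(Q2 2008)·Q(Q2 2008) = 6.47×124 + 8.59×112 + 1.35×435 + 21.15×12 + 1.79×68 = 802.28 + 962.08 + 587.25 + 253.8 + 121.72 = 2727.13
ΣP(Q1 2008)·Q(Q2 2008) = 4.91×124 + 7.72×112 + 1.12×435 + 21.27×12 + 2.54×68 = 608.84 + 864.64 + 487.2 + 255.24 + 172.72 = 2388.64
Index = 2727.13 / 2388.64 × 100 = 114.1708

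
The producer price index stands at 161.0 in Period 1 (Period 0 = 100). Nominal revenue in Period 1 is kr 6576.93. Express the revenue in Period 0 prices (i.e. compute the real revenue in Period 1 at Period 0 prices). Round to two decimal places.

4085.05

Real = Nominal ÷ (Index/100) = 6576.93 ÷ (161.0/100)
     = 6576.93 ÷ 1.610 = 4085.0497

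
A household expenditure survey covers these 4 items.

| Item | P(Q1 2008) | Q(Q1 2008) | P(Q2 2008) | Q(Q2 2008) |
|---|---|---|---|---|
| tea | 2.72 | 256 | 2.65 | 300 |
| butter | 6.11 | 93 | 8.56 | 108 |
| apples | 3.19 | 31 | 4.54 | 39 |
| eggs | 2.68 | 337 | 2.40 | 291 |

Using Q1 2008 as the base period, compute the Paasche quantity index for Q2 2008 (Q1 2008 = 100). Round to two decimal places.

Paasche quantity index uses current-period prices as weights.
ΣP(Q2 2008)·Q(Q2 2008) = 2.65×300 + 8.56×108 + 4.54×39 + 2.40×291 = 795 + 924.48 + 177.06 + 698.4 = 2594.94
ΣP(Q2 2008)·Q(Q1 2008) = 2.65×256 + 8.56×93 + 4.54×31 + 2.40×337 = 678.4 + 796.08 + 140.74 + 808.8 = 2424.02
Index = 2594.94 / 2424.02 × 100 = 107.0511

107.05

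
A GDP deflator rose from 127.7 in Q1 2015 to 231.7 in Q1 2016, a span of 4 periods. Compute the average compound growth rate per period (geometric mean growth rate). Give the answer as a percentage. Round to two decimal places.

Growth factor = (231.7/127.7)^(1/4) = (1.814409)^(1/4) = 1.160603
Growth rate = 1.160603 − 1 = 0.160603 = 16.0603%

16.06%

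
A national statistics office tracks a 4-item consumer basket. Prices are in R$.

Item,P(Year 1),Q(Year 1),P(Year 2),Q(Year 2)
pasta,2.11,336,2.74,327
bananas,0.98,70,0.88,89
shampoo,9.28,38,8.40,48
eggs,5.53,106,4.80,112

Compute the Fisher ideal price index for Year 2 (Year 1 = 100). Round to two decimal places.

104.72

Laspeyres component (base-period weights):
ΣP(Year 2)Q(Year 1) = 2.74×336 + 0.88×70 + 8.40×38 + 4.80×106 = 920.64 + 61.6 + 319.2 + 508.8 = 1810.24
ΣP(Year 1)Q(Year 1) = 2.11×336 + 0.98×70 + 9.28×38 + 5.53×106 = 708.96 + 68.6 + 352.64 + 586.18 = 1716.38
L = 1810.24 / 1716.38 × 100 = 105.4685
Paasche component (current-period weights):
ΣP(Year 2)Q(Year 2) = 2.74×327 + 0.88×89 + 8.40×48 + 4.80×112 = 895.98 + 78.32 + 403.2 + 537.6 = 1915.1
ΣP(Year 1)Q(Year 2) = 2.11×327 + 0.98×89 + 9.28×48 + 5.53×112 = 689.97 + 87.22 + 445.44 + 619.36 = 1841.99
P = 1915.1 / 1841.99 × 100 = 103.9691
Fisher = √(L × P) = √(105.4685 × 103.9691) = 104.7161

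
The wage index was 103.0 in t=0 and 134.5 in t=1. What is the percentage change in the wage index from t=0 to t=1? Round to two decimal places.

30.58%

Change = (134.5 − 103.0) / 103.0 × 100
       = 31.5 / 103.0 × 100 = 30.5825%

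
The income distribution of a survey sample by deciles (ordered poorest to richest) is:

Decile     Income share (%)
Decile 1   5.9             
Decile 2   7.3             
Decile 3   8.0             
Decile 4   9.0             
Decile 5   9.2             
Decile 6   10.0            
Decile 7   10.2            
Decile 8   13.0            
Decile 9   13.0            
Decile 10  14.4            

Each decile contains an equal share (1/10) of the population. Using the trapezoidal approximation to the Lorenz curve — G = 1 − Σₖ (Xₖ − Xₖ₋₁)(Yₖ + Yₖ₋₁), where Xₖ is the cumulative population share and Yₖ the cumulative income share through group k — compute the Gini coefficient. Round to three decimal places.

0.146

Cumulative income shares Yₖ: 0.0590, 0.1320, 0.2120, 0.3020, 0.3940, 0.4940, 0.5960, 0.7260, 0.8560, 1.0000
Σ (Xₖ−Xₖ₋₁)(Yₖ+Yₖ₋₁) = (1/10)(0.0590+0.0000) + (1/10)(0.1320+0.0590) + (1/10)(0.2120+0.1320) + (1/10)(0.3020+0.2120) + (1/10)(0.3940+0.3020) + (1/10)(0.4940+0.3940) + (1/10)(0.5960+0.4940) + (1/10)(0.7260+0.5960) + (1/10)(0.8560+0.7260) + (1/10)(1.0000+0.8560)
  = 0.0059 + 0.0191 + 0.0344 + 0.0514 + 0.0696 + 0.0888 + 0.1090 + 0.1322 + 0.1582 + 0.1856 = 0.8542
G = 1 − 0.8542 = 0.1458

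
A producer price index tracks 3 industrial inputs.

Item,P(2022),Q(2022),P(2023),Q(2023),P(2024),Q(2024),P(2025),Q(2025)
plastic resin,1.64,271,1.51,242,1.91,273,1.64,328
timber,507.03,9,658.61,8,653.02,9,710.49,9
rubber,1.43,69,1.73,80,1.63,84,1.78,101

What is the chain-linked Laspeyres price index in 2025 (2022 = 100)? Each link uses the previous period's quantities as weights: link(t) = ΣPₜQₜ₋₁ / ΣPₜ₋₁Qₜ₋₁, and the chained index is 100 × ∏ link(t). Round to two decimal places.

136.29

Link 2022→2023:
ΣP(2023)Q(2022) = 1.51×271 + 658.61×9 + 1.73×69 = 409.21 + 5927.49 + 119.37 = 6456.07
ΣP(2022)Q(2022) = 1.64×271 + 507.03×9 + 1.43×69 = 444.44 + 4563.27 + 98.67 = 5106.38
link = 6456.07/5106.38 = 1.264314
Link 2023→2024:
ΣP(2024)Q(2023) = 1.91×242 + 653.02×8 + 1.63×80 = 462.22 + 5224.16 + 130.4 = 5816.78
ΣP(2023)Q(2023) = 1.51×242 + 658.61×8 + 1.73×80 = 365.42 + 5268.88 + 138.4 = 5772.7
link = 5816.78/5772.7 = 1.007636
Link 2024→2025:
ΣP(2025)Q(2024) = 1.64×273 + 710.49×9 + 1.78×84 = 447.72 + 6394.41 + 149.52 = 6991.65
ΣP(2024)Q(2024) = 1.91×273 + 653.02×9 + 1.63×84 = 521.43 + 5877.18 + 136.92 = 6535.53
link = 6991.65/6535.53 = 1.069791
Chained index = 100 × 1.264314 × 1.007636 × 1.069791 = 136.2880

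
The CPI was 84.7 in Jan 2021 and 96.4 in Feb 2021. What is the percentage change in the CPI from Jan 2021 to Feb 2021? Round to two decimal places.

13.81%

Change = (96.4 − 84.7) / 84.7 × 100
       = 11.7 / 84.7 × 100 = 13.8135%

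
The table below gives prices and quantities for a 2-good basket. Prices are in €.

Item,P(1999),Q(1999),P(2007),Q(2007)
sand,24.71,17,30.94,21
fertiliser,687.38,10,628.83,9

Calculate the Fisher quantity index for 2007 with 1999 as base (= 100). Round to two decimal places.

92.26

Laspeyres component (base-period weights):
ΣP(1999)Q(2007) = 24.71×21 + 687.38×9 = 518.91 + 6186.42 = 6705.33
ΣP(1999)Q(1999) = 24.71×17 + 687.38×10 = 420.07 + 6873.8 = 7293.87
L = 6705.33 / 7293.87 × 100 = 91.9310
Paasche component (current-period weights):
ΣP(2007)Q(2007) = 30.94×21 + 628.83×9 = 649.74 + 5659.47 = 6309.21
ΣP(2007)Q(1999) = 30.94×17 + 628.83×10 = 525.98 + 6288.3 = 6814.28
P = 6309.21 / 6814.28 × 100 = 92.5881
Fisher = √(L × P) = √(91.9310 × 92.5881) = 92.2590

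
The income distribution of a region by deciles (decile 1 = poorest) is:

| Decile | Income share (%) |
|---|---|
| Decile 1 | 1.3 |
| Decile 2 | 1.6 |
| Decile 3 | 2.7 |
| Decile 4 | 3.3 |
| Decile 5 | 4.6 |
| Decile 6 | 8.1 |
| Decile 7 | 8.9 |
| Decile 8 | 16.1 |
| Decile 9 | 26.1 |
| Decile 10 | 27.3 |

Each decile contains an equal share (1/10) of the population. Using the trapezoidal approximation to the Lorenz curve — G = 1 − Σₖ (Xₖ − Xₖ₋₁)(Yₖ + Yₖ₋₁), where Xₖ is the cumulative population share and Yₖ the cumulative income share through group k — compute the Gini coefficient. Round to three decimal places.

Cumulative income shares Yₖ: 0.0130, 0.0290, 0.0560, 0.0890, 0.1350, 0.2160, 0.3050, 0.4660, 0.7270, 1.0000
Σ (Xₖ−Xₖ₋₁)(Yₖ+Yₖ₋₁) = (1/10)(0.0130+0.0000) + (1/10)(0.0290+0.0130) + (1/10)(0.0560+0.0290) + (1/10)(0.0890+0.0560) + (1/10)(0.1350+0.0890) + (1/10)(0.2160+0.1350) + (1/10)(0.3050+0.2160) + (1/10)(0.4660+0.3050) + (1/10)(0.7270+0.4660) + (1/10)(1.0000+0.7270)
  = 0.0013 + 0.0042 + 0.0085 + 0.0145 + 0.0224 + 0.0351 + 0.0521 + 0.0771 + 0.1193 + 0.1727 = 0.5072
G = 1 − 0.5072 = 0.4928

0.493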